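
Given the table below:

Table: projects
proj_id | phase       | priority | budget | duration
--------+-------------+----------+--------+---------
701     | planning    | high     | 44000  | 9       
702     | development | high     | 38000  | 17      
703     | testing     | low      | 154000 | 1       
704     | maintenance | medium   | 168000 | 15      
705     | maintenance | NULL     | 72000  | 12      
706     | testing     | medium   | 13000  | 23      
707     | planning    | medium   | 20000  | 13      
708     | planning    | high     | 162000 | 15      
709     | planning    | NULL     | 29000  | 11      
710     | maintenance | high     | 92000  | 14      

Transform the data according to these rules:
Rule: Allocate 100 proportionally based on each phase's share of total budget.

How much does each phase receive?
development: 4.8, maintenance: 41.92, planning: 32.2, testing: 21.09

Step 1: Calculate total budget = 792000
Step 2: Calculate each phase's proportion:
  development: 38000/792000 = 4.80% → 4.8
  maintenance: 332000/792000 = 41.92% → 41.92
  planning: 255000/792000 = 32.20% → 32.2
  testing: 167000/792000 = 21.09% → 21.09
Step 3: Verify: sum of allocations ≈ 100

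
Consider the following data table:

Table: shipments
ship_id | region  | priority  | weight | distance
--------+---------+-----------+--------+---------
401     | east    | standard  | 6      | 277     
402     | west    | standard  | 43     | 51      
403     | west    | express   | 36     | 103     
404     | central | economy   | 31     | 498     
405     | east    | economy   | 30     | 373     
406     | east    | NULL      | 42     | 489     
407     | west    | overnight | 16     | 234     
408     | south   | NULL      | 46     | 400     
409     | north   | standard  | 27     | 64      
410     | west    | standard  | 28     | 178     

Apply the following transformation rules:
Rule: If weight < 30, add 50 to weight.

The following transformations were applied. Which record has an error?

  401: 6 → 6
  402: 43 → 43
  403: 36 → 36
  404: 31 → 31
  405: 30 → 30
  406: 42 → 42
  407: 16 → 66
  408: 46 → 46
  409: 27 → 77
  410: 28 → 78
Record 401 has an error. The correct transformed value should be 56, not 6.

Step 1: Check each record against the rule
Step 2: Record 401 has weight = 6
Step 3: Since 6 < 30, the bonus should have been applied
Step 4: Correct value = 56, but claimed value = 6
Conclusion: Record 401 has the error.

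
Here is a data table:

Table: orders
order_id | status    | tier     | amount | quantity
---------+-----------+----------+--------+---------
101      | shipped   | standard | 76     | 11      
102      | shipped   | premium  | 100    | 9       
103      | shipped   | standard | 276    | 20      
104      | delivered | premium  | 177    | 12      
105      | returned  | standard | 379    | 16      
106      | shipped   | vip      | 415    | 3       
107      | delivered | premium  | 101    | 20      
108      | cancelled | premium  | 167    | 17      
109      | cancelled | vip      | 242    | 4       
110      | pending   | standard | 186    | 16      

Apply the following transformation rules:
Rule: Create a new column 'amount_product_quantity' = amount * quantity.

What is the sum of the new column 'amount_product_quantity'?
25492

Step 1: For each record, compute amount * quantity
Example calculations:
  76 * 11 = 836
  100 * 9 = 900
  276 * 20 = 5520
  ...
Step 2: Sum all derived values
Step 3: Total = 25492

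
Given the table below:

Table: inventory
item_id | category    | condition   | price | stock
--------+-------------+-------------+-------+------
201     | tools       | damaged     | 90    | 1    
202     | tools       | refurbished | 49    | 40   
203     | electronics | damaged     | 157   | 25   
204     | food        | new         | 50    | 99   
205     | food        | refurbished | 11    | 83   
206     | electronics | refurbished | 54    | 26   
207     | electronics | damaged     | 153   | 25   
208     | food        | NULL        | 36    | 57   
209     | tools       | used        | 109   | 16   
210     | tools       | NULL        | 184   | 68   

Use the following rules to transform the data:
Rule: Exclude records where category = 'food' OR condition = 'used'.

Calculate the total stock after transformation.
185

Step 1: Find records where category = 'food' OR condition = 'used'
Step 2: 4 records match, summing to 255
Step 3: Original sum: 440
Step 4: Remaining sum = 440 - 255 = 185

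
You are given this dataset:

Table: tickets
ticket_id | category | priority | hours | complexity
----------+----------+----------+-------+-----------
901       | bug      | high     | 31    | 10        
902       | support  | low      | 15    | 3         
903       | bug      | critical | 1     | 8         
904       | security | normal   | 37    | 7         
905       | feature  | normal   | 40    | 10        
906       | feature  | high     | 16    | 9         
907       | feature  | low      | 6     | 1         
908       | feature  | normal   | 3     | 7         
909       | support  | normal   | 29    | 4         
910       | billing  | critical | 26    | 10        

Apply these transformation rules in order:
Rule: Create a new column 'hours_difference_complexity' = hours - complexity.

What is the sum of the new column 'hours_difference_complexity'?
135

Step 1: For each record, compute hours - complexity
Example calculations:
  31 - 10 = 21
  15 - 3 = 12
  1 - 8 = -7
  ...
Step 2: Sum all derived values
Step 3: Total = 135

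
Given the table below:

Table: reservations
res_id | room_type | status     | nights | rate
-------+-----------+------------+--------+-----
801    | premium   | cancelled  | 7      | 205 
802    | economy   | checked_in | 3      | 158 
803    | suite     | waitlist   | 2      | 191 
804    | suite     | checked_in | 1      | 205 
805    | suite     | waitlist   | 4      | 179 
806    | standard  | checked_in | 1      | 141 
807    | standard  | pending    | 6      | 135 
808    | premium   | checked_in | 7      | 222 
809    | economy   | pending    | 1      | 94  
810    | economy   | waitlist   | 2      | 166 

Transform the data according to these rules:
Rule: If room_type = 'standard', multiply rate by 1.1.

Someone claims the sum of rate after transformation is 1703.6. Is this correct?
No, the correct result is 1723.6.

Step 1: Calculate the correct sum after transformation
Step 2: Apply multiplier 1.1 to records where room_type = 'standard'
Step 3: Correct result = 1723.6
Step 4: Claimed result = 1703.6
Step 5: 1723.6 ≠ 1703.6
Conclusion: The claimed result is incorrect. The correct answer is 1723.6.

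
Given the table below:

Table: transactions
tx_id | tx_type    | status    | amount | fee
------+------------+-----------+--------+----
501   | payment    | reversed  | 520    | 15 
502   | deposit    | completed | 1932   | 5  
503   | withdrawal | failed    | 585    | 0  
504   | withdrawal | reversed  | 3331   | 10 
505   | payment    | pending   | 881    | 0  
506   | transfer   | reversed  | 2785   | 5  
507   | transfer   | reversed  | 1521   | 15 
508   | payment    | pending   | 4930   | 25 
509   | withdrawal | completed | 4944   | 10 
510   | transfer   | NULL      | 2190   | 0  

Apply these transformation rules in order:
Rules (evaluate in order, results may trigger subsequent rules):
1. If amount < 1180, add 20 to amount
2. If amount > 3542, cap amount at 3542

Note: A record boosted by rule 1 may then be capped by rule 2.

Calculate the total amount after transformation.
20889

Step 1: Apply rule 1 to records with amount < 1180
  - 3 records get bonus of 20
  - Of these, 0 records then exceed 3542 and get capped
Step 2: Apply rule 2 to records with amount > 3542
  - 2 records (original) are capped
Step 3: Calculate final sum = 20889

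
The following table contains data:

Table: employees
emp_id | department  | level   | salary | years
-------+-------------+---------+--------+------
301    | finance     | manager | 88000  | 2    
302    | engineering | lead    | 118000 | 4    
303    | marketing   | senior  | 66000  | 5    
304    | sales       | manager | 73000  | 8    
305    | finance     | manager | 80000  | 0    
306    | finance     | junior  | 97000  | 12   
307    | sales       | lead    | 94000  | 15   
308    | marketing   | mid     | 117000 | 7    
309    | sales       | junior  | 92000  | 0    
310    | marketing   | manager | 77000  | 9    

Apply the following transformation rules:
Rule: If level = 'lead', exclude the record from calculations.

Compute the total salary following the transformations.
690000

Step 1: Identify records where level = 'lead'
Step 2: The excluded records sum to 212000
Step 3: Original total salary = 902000
Step 4: Remaining total = 902000 - 212000 = 690000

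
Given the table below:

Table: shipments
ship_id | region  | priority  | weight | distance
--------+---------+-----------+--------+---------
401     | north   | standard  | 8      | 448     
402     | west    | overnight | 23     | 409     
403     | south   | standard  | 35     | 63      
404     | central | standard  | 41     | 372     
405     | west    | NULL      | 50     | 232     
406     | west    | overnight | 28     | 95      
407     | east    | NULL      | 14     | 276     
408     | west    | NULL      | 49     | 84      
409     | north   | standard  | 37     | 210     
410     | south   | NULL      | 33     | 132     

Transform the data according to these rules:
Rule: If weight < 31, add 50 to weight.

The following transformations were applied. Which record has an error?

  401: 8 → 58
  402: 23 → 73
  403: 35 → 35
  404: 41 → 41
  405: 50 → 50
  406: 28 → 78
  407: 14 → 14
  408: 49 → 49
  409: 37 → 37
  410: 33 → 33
Record 407 has an error. The correct transformed value should be 64, not 14.

Step 1: Check each record against the rule
Step 2: Record 407 has weight = 14
Step 3: Since 14 < 31, the bonus should have been applied
Step 4: Correct value = 64, but claimed value = 14
Conclusion: Record 407 has the error.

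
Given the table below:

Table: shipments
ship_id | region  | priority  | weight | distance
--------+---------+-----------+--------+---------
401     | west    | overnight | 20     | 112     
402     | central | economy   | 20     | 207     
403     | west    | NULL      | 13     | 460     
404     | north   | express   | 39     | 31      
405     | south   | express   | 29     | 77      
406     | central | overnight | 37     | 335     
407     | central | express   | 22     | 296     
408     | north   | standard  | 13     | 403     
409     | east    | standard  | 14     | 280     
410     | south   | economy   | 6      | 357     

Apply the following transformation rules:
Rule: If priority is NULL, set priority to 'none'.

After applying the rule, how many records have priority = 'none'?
1

Step 1: Count records where priority IS NULL
Step 2: Found 1 records with NULL priority
Step 3: These records will have priority set to 'none'
Step 4: Records already having priority = 'none': 0
Step 5: Answer: 1 + 0 = 1 records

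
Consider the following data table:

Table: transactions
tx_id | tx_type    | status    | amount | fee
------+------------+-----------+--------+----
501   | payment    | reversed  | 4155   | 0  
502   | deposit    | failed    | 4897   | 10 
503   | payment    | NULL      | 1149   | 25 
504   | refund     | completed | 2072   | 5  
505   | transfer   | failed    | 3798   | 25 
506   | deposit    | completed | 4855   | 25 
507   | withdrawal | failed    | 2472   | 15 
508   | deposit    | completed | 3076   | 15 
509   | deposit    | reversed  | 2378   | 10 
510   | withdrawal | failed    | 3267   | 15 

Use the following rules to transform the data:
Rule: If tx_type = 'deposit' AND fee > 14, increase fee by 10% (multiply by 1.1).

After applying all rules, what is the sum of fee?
149.0

Step 1: Find records where tx_type = 'deposit' AND fee > 14
Step 2: 2 records match, summing to 40
Step 3: After multiplier: 40 × 1.1 = 44.0
Step 4: Unaffected records sum: 105
Step 5: Final sum = 44.0 + 105 = 149.0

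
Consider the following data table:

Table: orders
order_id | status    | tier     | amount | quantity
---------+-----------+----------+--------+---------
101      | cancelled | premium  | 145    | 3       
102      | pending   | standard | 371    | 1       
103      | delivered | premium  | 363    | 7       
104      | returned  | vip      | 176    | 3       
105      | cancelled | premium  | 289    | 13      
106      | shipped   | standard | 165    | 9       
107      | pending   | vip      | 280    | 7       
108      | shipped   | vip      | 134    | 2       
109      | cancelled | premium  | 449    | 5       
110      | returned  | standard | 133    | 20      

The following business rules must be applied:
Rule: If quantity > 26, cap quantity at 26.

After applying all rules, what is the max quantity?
20

Step 1: Original maximum quantity = 20
Step 2: Check cap of 26 against maximum
Step 3: No records exceed the cap (max 20 <= cap 26), so no capping applies
Step 4: Maximum after transformation = 20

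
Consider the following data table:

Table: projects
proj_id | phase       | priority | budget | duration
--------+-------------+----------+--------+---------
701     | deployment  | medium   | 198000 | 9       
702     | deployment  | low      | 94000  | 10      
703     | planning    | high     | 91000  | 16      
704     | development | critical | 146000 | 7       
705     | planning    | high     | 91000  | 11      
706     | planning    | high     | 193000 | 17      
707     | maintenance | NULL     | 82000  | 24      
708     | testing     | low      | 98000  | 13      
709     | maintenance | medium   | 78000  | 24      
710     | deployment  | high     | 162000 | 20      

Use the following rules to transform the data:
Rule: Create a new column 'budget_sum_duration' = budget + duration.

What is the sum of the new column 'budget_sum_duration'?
1233151

Step 1: For each record, compute budget + duration
Example calculations:
  198000 + 9 = 198009
  94000 + 10 = 94010
  91000 + 16 = 91016
  ...
Step 2: Sum all derived values
Step 3: Total = 1233151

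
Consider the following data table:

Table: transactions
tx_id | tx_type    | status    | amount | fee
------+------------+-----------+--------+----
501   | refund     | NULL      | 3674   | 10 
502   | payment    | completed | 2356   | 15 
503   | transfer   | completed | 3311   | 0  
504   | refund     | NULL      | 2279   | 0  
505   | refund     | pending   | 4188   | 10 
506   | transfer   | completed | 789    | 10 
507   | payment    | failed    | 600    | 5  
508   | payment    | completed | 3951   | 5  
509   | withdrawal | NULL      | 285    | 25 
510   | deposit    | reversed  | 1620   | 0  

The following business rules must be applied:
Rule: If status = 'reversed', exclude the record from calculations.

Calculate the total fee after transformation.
80

Step 1: Identify records where status = 'reversed'
Step 2: The excluded records sum to 0
Step 3: Original total fee = 80
Step 4: Remaining total = 80 - 0 = 80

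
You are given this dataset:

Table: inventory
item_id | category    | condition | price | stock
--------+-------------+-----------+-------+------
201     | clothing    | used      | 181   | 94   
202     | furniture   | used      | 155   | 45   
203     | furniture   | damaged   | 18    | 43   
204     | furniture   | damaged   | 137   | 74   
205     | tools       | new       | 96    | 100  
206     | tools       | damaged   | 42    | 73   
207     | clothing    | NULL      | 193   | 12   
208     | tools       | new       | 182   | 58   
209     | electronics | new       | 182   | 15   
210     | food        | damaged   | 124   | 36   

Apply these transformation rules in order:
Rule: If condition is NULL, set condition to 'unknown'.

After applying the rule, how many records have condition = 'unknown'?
1

Step 1: Count records where condition IS NULL
Step 2: Found 1 records with NULL condition
Step 3: These records will have condition set to 'unknown'
Step 4: Records already having condition = 'unknown': 0
Step 5: Answer: 1 + 0 = 1 records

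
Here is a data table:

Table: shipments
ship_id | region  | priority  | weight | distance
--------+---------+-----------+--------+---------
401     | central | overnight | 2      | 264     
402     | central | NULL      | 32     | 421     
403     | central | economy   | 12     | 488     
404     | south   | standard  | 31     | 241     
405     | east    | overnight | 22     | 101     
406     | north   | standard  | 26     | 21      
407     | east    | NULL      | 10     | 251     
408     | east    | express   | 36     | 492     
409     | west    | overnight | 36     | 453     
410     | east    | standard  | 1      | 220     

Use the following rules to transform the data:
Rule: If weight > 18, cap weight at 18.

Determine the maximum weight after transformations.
18

Step 1: Original maximum weight = 36
Step 2: Apply cap at 18
Step 3: 6 records had weight > 18 and were capped
Step 4: Maximum after transformation = 18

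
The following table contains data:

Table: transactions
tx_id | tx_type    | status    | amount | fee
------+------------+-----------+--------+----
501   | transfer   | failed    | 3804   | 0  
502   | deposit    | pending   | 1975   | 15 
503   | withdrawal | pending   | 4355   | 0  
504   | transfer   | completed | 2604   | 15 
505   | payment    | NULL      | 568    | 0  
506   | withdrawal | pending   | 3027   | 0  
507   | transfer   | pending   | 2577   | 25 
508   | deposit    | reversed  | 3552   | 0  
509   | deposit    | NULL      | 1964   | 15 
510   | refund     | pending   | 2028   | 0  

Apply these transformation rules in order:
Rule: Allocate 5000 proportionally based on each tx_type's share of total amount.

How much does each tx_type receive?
deposit: 1415.85, payment: 107.36, refund: 383.31, transfer: 1698.23, withdrawal: 1395.25

Step 1: Calculate total amount = 26454
Step 2: Calculate each tx_type's proportion:
  deposit: 7491/26454 = 28.32% → 1415.85
  payment: 568/26454 = 2.15% → 107.36
  refund: 2028/26454 = 7.67% → 383.31
  transfer: 8985/26454 = 33.96% → 1698.23
  withdrawal: 7382/26454 = 27.91% → 1395.25
Step 3: Verify: sum of allocations ≈ 5000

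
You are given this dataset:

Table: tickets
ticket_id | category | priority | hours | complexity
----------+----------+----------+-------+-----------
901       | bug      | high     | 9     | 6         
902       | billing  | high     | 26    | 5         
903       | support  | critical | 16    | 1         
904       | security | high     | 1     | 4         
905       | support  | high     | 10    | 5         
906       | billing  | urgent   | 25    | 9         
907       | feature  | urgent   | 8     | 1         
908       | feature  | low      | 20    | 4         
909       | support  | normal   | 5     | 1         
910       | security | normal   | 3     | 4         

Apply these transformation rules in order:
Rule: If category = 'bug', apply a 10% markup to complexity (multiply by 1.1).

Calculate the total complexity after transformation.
40.6

Step 1: Records with category = 'bug' have total complexity = 6
Step 2: Apply multiplier: 6 × 1.1 = 6.6
Step 3: Other records total: 34
Step 4: Final sum = 6.6 + 34 = 40.6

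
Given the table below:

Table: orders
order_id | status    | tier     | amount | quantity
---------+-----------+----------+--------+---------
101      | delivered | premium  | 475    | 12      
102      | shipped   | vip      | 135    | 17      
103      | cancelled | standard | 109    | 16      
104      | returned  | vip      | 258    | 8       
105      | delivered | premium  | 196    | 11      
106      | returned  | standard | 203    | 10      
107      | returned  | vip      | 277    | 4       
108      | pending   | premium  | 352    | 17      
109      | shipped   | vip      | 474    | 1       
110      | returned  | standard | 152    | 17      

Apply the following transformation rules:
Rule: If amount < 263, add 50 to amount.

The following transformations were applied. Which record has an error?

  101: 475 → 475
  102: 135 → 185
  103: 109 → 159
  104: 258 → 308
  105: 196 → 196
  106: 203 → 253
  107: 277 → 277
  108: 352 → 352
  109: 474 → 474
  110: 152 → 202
Record 105 has an error. The correct transformed value should be 246, not 196.

Step 1: Check each record against the rule
Step 2: Record 105 has amount = 196
Step 3: Since 196 < 263, the bonus should have been applied
Step 4: Correct value = 246, but claimed value = 196
Conclusion: Record 105 has the error.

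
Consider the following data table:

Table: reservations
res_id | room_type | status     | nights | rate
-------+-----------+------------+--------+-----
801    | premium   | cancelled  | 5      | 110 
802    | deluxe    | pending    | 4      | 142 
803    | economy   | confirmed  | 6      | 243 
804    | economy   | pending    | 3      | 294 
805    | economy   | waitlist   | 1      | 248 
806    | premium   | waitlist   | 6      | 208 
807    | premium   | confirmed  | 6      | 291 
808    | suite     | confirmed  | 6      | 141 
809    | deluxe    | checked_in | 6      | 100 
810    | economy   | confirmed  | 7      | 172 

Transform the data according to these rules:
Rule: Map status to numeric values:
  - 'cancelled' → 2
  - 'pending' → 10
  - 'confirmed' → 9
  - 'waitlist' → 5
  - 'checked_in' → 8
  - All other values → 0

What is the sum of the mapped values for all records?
76

Step 1: Apply mapping to each record
Step 2: Count by status:
  'cancelled': 1 records × 2 = 2
  'pending': 2 records × 10 = 20
  'confirmed': 4 records × 9 = 36
  'waitlist': 2 records × 5 = 10
  'checked_in': 1 records × 8 = 8
Step 3: Sum all mapped values = 76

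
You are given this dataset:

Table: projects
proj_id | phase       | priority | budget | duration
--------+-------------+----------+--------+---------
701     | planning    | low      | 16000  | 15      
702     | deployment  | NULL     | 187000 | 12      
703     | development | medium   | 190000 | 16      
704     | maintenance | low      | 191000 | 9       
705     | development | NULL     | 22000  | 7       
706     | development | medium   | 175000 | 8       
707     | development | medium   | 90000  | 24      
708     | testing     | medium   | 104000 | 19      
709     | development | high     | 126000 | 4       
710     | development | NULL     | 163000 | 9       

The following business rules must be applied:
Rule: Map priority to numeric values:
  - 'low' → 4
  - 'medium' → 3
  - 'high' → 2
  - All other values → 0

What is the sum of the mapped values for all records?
22

Step 1: Apply mapping to each record
Step 2: Count by status:
  'low': 2 records × 4 = 8
  'medium': 4 records × 3 = 12
  'high': 1 records × 2 = 2
Step 3: Sum all mapped values = 22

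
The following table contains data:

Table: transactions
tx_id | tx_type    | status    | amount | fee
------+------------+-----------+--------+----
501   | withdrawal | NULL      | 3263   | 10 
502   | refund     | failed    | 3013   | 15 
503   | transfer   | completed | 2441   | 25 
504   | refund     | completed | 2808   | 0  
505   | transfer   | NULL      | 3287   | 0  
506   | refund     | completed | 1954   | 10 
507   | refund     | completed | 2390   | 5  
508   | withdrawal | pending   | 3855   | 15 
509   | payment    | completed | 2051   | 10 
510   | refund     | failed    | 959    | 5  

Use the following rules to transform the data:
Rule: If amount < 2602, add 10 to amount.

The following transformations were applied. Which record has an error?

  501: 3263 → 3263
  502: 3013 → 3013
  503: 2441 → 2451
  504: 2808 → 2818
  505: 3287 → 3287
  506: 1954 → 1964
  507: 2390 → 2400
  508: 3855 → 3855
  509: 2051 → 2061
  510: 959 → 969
Record 504 has an error. The correct transformed value should be 2808, not 2818.

Step 1: Check each record against the rule
Step 2: Record 504 has amount = 2808
Step 3: Since 2808 >= 2602, the bonus should not have been applied
Step 4: Correct value = 2808, but claimed value = 2818
Conclusion: Record 504 has the error.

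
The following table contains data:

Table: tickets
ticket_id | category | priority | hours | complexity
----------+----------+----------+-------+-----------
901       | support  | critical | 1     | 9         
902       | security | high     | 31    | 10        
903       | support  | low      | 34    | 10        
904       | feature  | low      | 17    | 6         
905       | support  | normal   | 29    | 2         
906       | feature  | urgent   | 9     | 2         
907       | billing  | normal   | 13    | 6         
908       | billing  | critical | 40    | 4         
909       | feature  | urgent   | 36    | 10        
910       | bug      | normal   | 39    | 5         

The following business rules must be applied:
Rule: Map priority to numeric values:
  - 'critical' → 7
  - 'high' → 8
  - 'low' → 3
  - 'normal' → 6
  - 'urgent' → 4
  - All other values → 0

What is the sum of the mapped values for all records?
54

Step 1: Apply mapping to each record
Step 2: Count by status:
  'critical': 2 records × 7 = 14
  'high': 1 records × 8 = 8
  'low': 2 records × 3 = 6
  'normal': 3 records × 6 = 18
  'urgent': 2 records × 4 = 8
Step 3: Sum all mapped values = 54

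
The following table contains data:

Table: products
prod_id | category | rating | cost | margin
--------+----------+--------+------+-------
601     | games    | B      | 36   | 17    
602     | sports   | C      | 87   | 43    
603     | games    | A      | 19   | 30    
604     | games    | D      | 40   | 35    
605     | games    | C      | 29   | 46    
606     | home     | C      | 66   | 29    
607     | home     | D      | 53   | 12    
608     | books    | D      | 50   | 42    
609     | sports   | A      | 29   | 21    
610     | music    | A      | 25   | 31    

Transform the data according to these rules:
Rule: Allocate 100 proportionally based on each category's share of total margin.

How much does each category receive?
books: 13.73, games: 41.83, home: 13.4, music: 10.13, sports: 20.92

Step 1: Calculate total margin = 306
Step 2: Calculate each category's proportion:
  books: 42/306 = 13.73% → 13.73
  games: 128/306 = 41.83% → 41.83
  home: 41/306 = 13.40% → 13.4
  music: 31/306 = 10.13% → 10.13
  sports: 64/306 = 20.92% → 20.92
Step 3: Verify: sum of allocations ≈ 100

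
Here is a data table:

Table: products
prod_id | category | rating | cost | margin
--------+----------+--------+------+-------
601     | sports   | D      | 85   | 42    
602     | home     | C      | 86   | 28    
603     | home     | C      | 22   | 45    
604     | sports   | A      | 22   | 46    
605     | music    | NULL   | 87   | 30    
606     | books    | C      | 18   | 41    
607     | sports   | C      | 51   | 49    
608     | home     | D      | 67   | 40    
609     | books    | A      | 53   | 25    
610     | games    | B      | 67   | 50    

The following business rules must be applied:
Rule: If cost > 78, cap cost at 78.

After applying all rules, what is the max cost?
78

Step 1: Original maximum cost = 87
Step 2: Apply cap at 78
Step 3: 3 records had cost > 78 and were capped
Step 4: Maximum after transformation = 78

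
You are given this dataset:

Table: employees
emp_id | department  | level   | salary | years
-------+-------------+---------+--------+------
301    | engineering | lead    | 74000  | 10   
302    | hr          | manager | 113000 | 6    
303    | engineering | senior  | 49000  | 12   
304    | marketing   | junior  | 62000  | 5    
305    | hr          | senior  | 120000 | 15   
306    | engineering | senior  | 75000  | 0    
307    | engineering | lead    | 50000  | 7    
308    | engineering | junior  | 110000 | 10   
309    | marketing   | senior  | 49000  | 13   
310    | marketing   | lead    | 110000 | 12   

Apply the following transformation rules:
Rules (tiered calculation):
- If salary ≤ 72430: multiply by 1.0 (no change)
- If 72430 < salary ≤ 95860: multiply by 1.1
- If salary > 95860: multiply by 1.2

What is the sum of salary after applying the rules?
917500.0

Step 1: Tier 1 (salary ≤ 72430): 4 records, sum = 210000 × 1.0 = 210000.0
Step 2: Tier 2 (72430 < salary ≤ 95860): 2 records, sum = 149000 × 1.1 = 163900.0
Step 3: Tier 3 (salary > 95860): 4 records, sum = 453000 × 1.2 = 543600.0
Step 4: Final sum = 210000.0 + 163900.0 + 543600.0 = 917500.0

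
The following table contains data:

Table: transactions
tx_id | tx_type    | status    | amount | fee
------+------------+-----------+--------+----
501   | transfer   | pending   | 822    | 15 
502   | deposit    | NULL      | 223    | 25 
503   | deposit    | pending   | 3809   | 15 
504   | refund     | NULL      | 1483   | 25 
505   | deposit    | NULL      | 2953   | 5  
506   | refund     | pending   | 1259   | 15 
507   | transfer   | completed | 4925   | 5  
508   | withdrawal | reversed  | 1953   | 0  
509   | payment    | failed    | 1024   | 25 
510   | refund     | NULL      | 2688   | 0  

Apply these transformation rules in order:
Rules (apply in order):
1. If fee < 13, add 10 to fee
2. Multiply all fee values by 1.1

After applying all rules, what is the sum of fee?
187.0

Step 1: Apply Rule 1 - Add 10 to records with fee < 13
  - 4 records affected: 10 + (4 × 10) = 50
  - Unaffected records: 120
  - Sum after Rule 1: 170
Step 2: Apply Rule 2 - Multiply all by 1.1
  - 170 × 1.1 = 187.0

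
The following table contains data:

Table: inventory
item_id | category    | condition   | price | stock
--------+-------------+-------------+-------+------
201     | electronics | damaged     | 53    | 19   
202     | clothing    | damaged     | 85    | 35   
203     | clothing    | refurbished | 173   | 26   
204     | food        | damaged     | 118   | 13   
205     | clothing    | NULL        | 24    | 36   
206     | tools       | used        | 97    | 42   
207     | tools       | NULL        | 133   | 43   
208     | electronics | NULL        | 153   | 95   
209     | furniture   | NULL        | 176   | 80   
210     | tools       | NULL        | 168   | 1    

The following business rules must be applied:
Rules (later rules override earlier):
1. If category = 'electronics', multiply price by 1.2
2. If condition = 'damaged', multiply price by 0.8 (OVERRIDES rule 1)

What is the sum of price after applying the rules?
1159.4

Step 1: Rule 2 takes priority for records with condition = 'damaged'
  - 3 records: 256 × 0.8 = 204.8
Step 2: Rule 1 applies to remaining records with category = 'electronics'
  - 1 records: 153 × 1.2 = 183.6
Step 3: Other records unchanged: 771
Step 4: Final sum = 204.8 + 183.6 + 771 = 1159.4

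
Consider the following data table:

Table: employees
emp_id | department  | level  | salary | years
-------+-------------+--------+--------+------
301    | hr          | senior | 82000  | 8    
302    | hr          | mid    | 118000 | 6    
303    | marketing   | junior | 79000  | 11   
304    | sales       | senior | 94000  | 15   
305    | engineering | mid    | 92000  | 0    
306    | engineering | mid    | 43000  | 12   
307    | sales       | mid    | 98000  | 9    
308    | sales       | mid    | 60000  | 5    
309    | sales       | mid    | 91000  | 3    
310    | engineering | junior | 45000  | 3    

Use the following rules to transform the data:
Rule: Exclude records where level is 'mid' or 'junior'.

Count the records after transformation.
2

Step 1: Count records to exclude
  - 6 (mid) + 2 (junior) = 8 records
Step 2: Total records: 10
Step 3: Remaining = 10 - 8 = 2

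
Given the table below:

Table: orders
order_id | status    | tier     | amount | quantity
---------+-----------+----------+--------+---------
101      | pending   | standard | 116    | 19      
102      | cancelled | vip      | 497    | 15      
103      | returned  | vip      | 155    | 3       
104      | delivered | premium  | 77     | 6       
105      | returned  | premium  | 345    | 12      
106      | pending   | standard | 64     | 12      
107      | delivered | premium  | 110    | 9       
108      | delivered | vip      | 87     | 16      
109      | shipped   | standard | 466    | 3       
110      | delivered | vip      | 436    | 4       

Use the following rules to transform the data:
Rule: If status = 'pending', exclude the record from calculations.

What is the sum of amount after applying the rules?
2173

Step 1: Identify records where status = 'pending'
Step 2: The excluded records sum to 180
Step 3: Original total amount = 2353
Step 4: Remaining total = 2353 - 180 = 2173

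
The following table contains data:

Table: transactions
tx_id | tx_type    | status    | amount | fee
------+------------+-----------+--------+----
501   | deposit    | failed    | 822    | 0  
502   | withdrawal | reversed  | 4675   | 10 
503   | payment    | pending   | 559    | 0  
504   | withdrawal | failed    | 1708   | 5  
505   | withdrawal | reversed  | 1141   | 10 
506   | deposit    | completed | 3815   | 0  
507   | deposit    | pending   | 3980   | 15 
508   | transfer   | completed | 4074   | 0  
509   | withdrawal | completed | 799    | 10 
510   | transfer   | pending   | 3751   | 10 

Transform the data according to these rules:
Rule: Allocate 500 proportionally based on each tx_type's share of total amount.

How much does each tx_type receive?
deposit: 170.14, payment: 11.04, transfer: 154.5, withdrawal: 164.33

Step 1: Calculate total amount = 25324
Step 2: Calculate each tx_type's proportion:
  deposit: 8617/25324 = 34.03% → 170.14
  payment: 559/25324 = 2.21% → 11.04
  transfer: 7825/25324 = 30.90% → 154.5
  withdrawal: 8323/25324 = 32.87% → 164.33
Step 3: Verify: sum of allocations ≈ 500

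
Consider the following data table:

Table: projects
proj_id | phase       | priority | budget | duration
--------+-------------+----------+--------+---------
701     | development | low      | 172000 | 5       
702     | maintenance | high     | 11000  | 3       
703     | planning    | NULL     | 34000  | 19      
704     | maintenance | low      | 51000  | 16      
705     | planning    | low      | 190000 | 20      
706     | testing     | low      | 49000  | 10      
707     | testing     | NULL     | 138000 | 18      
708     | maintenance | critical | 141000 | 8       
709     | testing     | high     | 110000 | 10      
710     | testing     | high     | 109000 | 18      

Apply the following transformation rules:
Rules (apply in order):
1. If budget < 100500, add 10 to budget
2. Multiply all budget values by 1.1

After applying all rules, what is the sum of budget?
1105544.0

Step 1: Apply Rule 1 - Add 10 to records with budget < 100500
  - 4 records affected: 145000 + (4 × 10) = 145040
  - Unaffected records: 860000
  - Sum after Rule 1: 1005040
Step 2: Apply Rule 2 - Multiply all by 1.1
  - 1005040 × 1.1 = 1105544.0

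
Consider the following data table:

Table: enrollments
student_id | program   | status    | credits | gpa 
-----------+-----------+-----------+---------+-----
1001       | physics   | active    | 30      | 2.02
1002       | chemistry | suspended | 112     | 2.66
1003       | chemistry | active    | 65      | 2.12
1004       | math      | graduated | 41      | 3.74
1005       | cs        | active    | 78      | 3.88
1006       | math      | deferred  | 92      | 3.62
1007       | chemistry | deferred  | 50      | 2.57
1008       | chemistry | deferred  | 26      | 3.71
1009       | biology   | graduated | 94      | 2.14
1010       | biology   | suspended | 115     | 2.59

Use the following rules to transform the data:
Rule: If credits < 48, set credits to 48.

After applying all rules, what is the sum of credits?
750

Step 1: 3 records have credits < 48
Step 2: These records originally summed to 97
Step 3: After setting to minimum: 3 × 48 = 144
Step 4: Unaffected records sum: 606
Step 5: Final sum = 144 + 606 = 750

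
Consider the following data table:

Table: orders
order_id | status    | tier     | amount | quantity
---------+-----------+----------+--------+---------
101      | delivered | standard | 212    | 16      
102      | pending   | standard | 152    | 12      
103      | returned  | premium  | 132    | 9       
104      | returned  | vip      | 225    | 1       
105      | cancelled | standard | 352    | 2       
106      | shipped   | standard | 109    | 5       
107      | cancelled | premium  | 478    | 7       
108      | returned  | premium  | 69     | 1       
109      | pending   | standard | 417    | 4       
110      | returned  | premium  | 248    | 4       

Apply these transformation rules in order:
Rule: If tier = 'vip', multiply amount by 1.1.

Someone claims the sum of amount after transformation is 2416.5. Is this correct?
Yes, the result is correct.

Step 1: Calculate the correct sum after transformation
Step 2: Apply multiplier 1.1 to records where tier = 'vip'
Step 3: Correct result = 2416.5
Step 4: Claimed result = 2416.5
Step 5: 2416.5 = 2416.5 ✓
Conclusion: The claimed result is correct.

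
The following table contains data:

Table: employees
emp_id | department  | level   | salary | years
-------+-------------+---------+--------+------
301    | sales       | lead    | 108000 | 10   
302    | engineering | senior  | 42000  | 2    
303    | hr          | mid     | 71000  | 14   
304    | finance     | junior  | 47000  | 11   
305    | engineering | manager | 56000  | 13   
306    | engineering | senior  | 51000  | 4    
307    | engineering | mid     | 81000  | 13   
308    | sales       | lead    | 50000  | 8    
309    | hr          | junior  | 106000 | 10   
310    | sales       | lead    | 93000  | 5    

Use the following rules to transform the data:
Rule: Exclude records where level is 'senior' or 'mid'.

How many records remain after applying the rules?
6

Step 1: Count records to exclude
  - 2 (senior) + 2 (mid) = 4 records
Step 2: Total records: 10
Step 3: Remaining = 10 - 4 = 6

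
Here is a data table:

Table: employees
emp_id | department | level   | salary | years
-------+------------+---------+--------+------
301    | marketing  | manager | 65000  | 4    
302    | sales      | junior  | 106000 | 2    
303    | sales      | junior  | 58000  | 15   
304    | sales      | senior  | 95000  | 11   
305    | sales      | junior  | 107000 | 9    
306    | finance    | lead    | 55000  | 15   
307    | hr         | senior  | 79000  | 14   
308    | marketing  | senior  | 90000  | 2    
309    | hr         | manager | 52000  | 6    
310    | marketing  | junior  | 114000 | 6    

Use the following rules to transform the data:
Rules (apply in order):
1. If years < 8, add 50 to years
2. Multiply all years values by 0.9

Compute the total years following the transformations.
300.6

Step 1: Apply Rule 1 - Add 50 to records with years < 8
  - 5 records affected: 20 + (5 × 50) = 270
  - Unaffected records: 64
  - Sum after Rule 1: 334
Step 2: Apply Rule 2 - Multiply all by 0.9
  - 334 × 0.9 = 300.6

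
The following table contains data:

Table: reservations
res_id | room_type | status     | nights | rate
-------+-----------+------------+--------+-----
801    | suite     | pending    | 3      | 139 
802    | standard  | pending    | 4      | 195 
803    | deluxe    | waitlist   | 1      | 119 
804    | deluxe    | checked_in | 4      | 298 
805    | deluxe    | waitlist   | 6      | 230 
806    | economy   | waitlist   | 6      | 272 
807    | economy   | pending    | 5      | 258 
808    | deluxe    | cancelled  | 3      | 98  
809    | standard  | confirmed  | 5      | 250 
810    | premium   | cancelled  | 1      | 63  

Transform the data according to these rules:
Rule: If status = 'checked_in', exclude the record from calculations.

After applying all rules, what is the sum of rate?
1624

Step 1: Identify records where status = 'checked_in'
Step 2: The excluded records sum to 298
Step 3: Original total rate = 1922
Step 4: Remaining total = 1922 - 298 = 1624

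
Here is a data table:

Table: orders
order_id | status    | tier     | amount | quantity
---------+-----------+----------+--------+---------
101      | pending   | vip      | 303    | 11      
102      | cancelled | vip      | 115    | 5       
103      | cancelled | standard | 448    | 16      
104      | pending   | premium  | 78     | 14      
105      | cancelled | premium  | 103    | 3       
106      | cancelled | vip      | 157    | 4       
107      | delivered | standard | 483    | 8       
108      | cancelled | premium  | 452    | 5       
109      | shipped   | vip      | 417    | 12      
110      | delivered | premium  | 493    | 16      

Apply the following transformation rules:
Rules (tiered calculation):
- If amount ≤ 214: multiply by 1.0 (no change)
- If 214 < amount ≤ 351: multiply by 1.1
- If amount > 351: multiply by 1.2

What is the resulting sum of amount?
3537.9

Step 1: Tier 1 (amount ≤ 214): 4 records, sum = 453 × 1.0 = 453.0
Step 2: Tier 2 (214 < amount ≤ 351): 1 records, sum = 303 × 1.1 = 333.3
Step 3: Tier 3 (amount > 351): 5 records, sum = 2293 × 1.2 = 2751.6
Step 4: Final sum = 453.0 + 333.3 + 2751.6 = 3537.9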